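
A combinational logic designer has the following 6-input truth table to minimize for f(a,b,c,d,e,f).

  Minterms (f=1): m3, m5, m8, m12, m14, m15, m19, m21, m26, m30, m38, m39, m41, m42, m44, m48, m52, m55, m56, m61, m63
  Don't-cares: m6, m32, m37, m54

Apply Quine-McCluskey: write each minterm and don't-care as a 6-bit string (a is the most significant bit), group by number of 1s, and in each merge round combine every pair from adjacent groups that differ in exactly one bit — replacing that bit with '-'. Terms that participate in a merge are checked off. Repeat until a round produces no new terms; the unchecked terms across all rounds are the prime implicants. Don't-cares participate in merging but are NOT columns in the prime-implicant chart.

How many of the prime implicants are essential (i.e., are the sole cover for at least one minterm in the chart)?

10

Round 0: 000011✓ 000101✓ 000110✓ 001000✓ 001100✓ 001110✓ 001111✓ 010011✓ 010101✓ 011010✓ 011110✓ 100000✓ 100101✓ 100110✓ 100111✓ 101001 101010 101100✓ 110000✓ 110100✓ 110110✓ 110111✓ 111000✓ 111101✓ 111111✓
Round 1: -00101 -00110 -01100 0-0011 0-0101 0-1110 00-110 001-00 0011-0 00111- 011-10 1-0000 1-0110✓ 1-0111✓ 1001-1 10011-✓ 11-000 11-111 110-00 1101-0 11011-✓ 1111-1
Round 2: 1-011-
PIs = {-00101, -00110, -01100, 0-0011, 0-0101, 0-1110, 00-110, 001-00, 0011-0, 00111-, 011-10, 1-0000, 1-011-, 1001-1, 101001, 101010, 11-000, 11-111, 110-00, 1101-0, 1111-1}
Coverage chart:
  m3: 0-0011 ←essential
  m5: -00101,0-0101
  m8: 001-00 ←essential
  m12: -01100,001-00,0011-0
  m14: 0-1110,00-110,0011-0,00111-
  m15: 00111- ←essential
  m19: 0-0011 ←essential
  m21: 0-0101 ←essential
  m26: 011-10 ←essential
  m30: 0-1110,011-10
  m38: -00110,1-011-
  m39: 1-011-,1001-1
  m41: 101001 ←essential
  m42: 101010 ←essential
  m44: -01100 ←essential
  m48: 1-0000,11-000,110-00
  m52: 110-00,1101-0
  m55: 1-011-,11-111
  m56: 11-000 ←essential
  m61: 1111-1 ←essential
  m63: 11-111,1111-1
Essential: -01100, 0-0011, 0-0101, 001-00, 00111-, 011-10, 101001, 101010, 11-000, 1111-1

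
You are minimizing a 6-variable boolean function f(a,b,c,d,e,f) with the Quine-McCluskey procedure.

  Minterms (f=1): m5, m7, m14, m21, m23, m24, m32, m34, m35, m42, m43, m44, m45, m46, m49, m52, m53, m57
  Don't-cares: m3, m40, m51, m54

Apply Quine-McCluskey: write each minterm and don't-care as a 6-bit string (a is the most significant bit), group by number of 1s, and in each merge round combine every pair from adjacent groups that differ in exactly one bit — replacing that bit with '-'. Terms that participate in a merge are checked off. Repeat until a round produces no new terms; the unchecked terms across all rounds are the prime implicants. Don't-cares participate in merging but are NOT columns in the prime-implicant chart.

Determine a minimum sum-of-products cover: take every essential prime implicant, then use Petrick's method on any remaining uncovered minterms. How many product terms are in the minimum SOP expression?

size-2^0 implicants → 000011(✓)  000101(✓)  000111(✓)  001110(✓)  010101(✓)  010111(✓)  011000  100000(✓)  100010(✓)  100011(✓)  101000(✓)  101010(✓)  101011(✓)  101100(✓)  101101(✓)  101110(✓)  110001(✓)  110011(✓)  110100(✓)  110101(✓)  110110(✓)  111001(✓)
size-2^1 implicants → -00011  -01110  -10101  0-0101(✓)  0-0111(✓)  000-11  0001-1(✓)  0101-1(✓)  1-0011  10-000(✓)  10-010(✓)  10-011(✓)  1000-0(✓)  10001-(✓)  101-00(✓)  101-10(✓)  1010-0(✓)  10101-(✓)  1011-0(✓)  10110-  11-001  110-01  1100-1  1101-0  11010-
size-2^2 implicants → 0-01-1  10-0-0  10-01-  101--0
Unchecked terms (primes): -00011, -01110, -10101, 0-01-1, 000-11, 011000, 1-0011, 10-0-0, 10-01-, 101--0, 10110-, 11-001, 110-01, 1100-1, 1101-0, 11010-
Minterm coverage:
  m5 ⊆ 0-01-1 [E]
  m7 ⊆ 0-01-1,000-11
  m14 ⊆ -01110 [E]
  m21 ⊆ -10101,0-01-1
  m23 ⊆ 0-01-1 [E]
  m24 ⊆ 011000 [E]
  m32 ⊆ 10-0-0 [E]
  m34 ⊆ 10-0-0,10-01-
  m35 ⊆ -00011,1-0011,10-01-
  m42 ⊆ 10-0-0,10-01-,101--0
  m43 ⊆ 10-01- [E]
  m44 ⊆ 101--0,10110-
  m45 ⊆ 10110- [E]
  m46 ⊆ -01110,101--0
  m49 ⊆ 11-001,110-01,1100-1
  m52 ⊆ 1101-0,11010-
  m53 ⊆ -10101,110-01,11010-
  m57 ⊆ 11-001 [E]
E = {-01110, 0-01-1, 011000, 10-0-0, 10-01-, 10110-, 11-001}
Petrick residual → 11010-
Cover = b'cdef' + a'c'df + a'bcd'e'f' + ab'd'f' + ab'd'e + ab'cde' + abd'e'f + abc'de'  |cover|=8

8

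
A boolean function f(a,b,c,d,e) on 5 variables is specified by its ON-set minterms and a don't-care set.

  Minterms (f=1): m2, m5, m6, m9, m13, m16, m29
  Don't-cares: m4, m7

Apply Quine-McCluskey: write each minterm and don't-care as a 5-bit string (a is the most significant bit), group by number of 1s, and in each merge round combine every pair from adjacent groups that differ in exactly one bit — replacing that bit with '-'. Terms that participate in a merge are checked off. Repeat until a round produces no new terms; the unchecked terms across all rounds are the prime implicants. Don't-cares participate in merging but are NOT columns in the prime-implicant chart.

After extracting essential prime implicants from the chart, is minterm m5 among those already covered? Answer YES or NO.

NO

size-2^0 implicants → 00010(✓)  00100(✓)  00101(✓)  00110(✓)  00111(✓)  01001(✓)  01101(✓)  10000  11101(✓)
size-2^1 implicants → -1101  0-101  00-10  001-0(✓)  001-1(✓)  0010-(✓)  0011-(✓)  01-01
size-2^2 implicants → 001--
Unchecked terms (primes): -1101, 0-101, 00-10, 001--, 01-01, 10000
Minterm coverage:
  m2 ⊆ 00-10 [E]
  m5 ⊆ 0-101,001--
  m6 ⊆ 00-10,001--
  m9 ⊆ 01-01 [E]
  m13 ⊆ -1101,0-101,01-01
  m16 ⊆ 10000 [E]
  m29 ⊆ -1101 [E]
E = {-1101, 00-10, 01-01, 10000}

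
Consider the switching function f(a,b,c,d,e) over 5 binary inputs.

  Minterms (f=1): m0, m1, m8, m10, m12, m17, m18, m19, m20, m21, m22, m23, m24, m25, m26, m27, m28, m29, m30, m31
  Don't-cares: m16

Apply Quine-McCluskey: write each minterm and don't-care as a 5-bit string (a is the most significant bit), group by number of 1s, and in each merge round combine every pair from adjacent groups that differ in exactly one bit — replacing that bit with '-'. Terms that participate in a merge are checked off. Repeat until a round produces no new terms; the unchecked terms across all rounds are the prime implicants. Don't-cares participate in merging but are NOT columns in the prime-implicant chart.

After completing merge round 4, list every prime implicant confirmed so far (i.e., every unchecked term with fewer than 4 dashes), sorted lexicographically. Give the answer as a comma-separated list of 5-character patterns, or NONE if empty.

size-2^0 implicants → 00000(✓)  00001(✓)  01000(✓)  01010(✓)  01100(✓)  10000(✓)  10001(✓)  10010(✓)  10011(✓)  10100(✓)  10101(✓)  10110(✓)  10111(✓)  11000(✓)  11001(✓)  11010(✓)  11011(✓)  11100(✓)  11101(✓)  11110(✓)  11111(✓)
size-2^1 implicants → -0000(✓)  -0001(✓)  -1000(✓)  -1010(✓)  -1100(✓)  0-000(✓)  0000-(✓)  01-00(✓)  010-0(✓)  1-000(✓)  1-001(✓)  1-010(✓)  1-011(✓)  1-100(✓)  1-101(✓)  1-110(✓)  1-111(✓)  10-00(✓)  10-01(✓)  10-10(✓)  10-11(✓)  100-0(✓)  100-1(✓)  1000-(✓)  1001-(✓)  101-0(✓)  101-1(✓)  1010-(✓)  1011-(✓)  11-00(✓)  11-01(✓)  11-10(✓)  11-11(✓)  110-0(✓)  110-1(✓)  1100-(✓)  1101-(✓)  111-0(✓)  111-1(✓)  1110-(✓)  1111-(✓)
size-2^2 implicants → --000  -000-  -1-00  -10-0  1--00(✓)  1--01(✓)  1--10(✓)  1--11(✓)  1-0-0(✓)  1-0-1(✓)  1-00-(✓)  1-01-(✓)  1-1-0(✓)  1-1-1(✓)  1-10-(✓)  1-11-(✓)  10--0(✓)  10--1(✓)  10-0-(✓)  10-1-(✓)  100--(✓)  101--(✓)  11--0(✓)  11--1(✓)  11-0-(✓)  11-1-(✓)  110--(✓)  111--(✓)
size-2^3 implicants → 1---0(✓)  1---1(✓)  1--0-(✓)  1--1-(✓)  1-0--(✓)  1-1--(✓)  10---(✓)  11---(✓)
size-2^4 implicants → 1----
Unchecked terms (primes): --000, -000-, -1-00, -10-0, 1----

--000, -000-, -1-00, -10-0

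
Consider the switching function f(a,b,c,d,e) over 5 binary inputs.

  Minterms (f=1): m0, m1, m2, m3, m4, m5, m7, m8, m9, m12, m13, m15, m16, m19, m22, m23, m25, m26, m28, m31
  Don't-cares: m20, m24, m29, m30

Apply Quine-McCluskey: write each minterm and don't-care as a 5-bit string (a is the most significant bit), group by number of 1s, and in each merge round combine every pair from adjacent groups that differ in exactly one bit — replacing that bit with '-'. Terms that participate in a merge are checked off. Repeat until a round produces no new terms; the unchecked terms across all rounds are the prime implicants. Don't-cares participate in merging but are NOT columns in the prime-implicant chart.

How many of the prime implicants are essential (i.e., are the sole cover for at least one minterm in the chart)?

size-2^0 implicants → 00000(✓)  00001(✓)  00010(✓)  00011(✓)  00100(✓)  00101(✓)  00111(✓)  01000(✓)  01001(✓)  01100(✓)  01101(✓)  01111(✓)  10000(✓)  10011(✓)  10100(✓)  10110(✓)  10111(✓)  11000(✓)  11001(✓)  11010(✓)  11100(✓)  11101(✓)  11110(✓)  11111(✓)
size-2^1 implicants → -0000(✓)  -0011(✓)  -0100(✓)  -0111(✓)  -1000(✓)  -1001(✓)  -1100(✓)  -1101(✓)  -1111(✓)  0-000(✓)  0-001(✓)  0-100(✓)  0-101(✓)  0-111(✓)  00-00(✓)  00-01(✓)  00-11(✓)  000-0(✓)  000-1(✓)  0000-(✓)  0001-(✓)  001-1(✓)  0010-(✓)  01-00(✓)  01-01(✓)  0100-(✓)  011-1(✓)  0110-(✓)  1-000(✓)  1-100(✓)  1-110(✓)  1-111(✓)  10-00(✓)  10-11(✓)  101-0(✓)  1011-(✓)  11-00(✓)  11-01(✓)  11-10(✓)  110-0(✓)  1100-(✓)  111-0(✓)  111-1(✓)  1110-(✓)  1111-(✓)
size-2^2 implicants → --000(✓)  --100(✓)  --111  -0-00(✓)  -0-11  -1-00(✓)  -1-01(✓)  -100-(✓)  -11-1  -110-(✓)  0--00(✓)  0--01(✓)  0-00-(✓)  0-1-1  0-10-(✓)  00--1  00-0-(✓)  000--  01-0-(✓)  1--00(✓)  1-1-0  1-11-  11--0  11-0-(✓)  111--
size-2^3 implicants → ---00  -1-0-  0--0-
Unchecked terms (primes): ---00, --111, -0-11, -1-0-, -11-1, 0--0-, 0-1-1, 00--1, 000--, 1-1-0, 1-11-, 11--0, 111--
Minterm coverage:
  m0 ⊆ ---00,0--0-,000--
  m1 ⊆ 0--0-,00--1,000--
  m2 ⊆ 000-- [E]
  m3 ⊆ -0-11,00--1,000--
  m4 ⊆ ---00,0--0-
  m5 ⊆ 0--0-,0-1-1,00--1
  m7 ⊆ --111,-0-11,0-1-1,00--1
  m8 ⊆ ---00,-1-0-,0--0-
  m9 ⊆ -1-0-,0--0-
  m12 ⊆ ---00,-1-0-,0--0-
  m13 ⊆ -1-0-,-11-1,0--0-,0-1-1
  m15 ⊆ --111,-11-1,0-1-1
  m16 ⊆ ---00 [E]
  m19 ⊆ -0-11 [E]
  m22 ⊆ 1-1-0,1-11-
  m23 ⊆ --111,-0-11,1-11-
  m25 ⊆ -1-0- [E]
  m26 ⊆ 11--0 [E]
  m28 ⊆ ---00,-1-0-,1-1-0,11--0,111--
  m31 ⊆ --111,-11-1,1-11-,111--
E = {---00, -0-11, -1-0-, 000--, 11--0}

5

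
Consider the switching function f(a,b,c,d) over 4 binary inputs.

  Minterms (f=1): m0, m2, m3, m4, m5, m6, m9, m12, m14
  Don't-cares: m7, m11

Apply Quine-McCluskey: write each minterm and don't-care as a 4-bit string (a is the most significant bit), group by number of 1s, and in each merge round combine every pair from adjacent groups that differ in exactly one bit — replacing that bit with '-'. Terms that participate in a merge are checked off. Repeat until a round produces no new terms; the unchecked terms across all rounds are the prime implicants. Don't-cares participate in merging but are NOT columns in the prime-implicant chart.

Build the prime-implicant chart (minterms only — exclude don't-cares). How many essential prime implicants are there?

size-2^0 implicants → 0000(✓)  0010(✓)  0011(✓)  0100(✓)  0101(✓)  0110(✓)  0111(✓)  1001(✓)  1011(✓)  1100(✓)  1110(✓)
size-2^1 implicants → -011  -100(✓)  -110(✓)  0-00(✓)  0-10(✓)  0-11(✓)  00-0(✓)  001-(✓)  01-0(✓)  01-1(✓)  010-(✓)  011-(✓)  10-1  11-0(✓)
size-2^2 implicants → -1-0  0--0  0-1-  01--
Unchecked terms (primes): -011, -1-0, 0--0, 0-1-, 01--, 10-1
Minterm coverage:
  m0 ⊆ 0--0 [E]
  m2 ⊆ 0--0,0-1-
  m3 ⊆ -011,0-1-
  m4 ⊆ -1-0,0--0,01--
  m5 ⊆ 01-- [E]
  m6 ⊆ -1-0,0--0,0-1-,01--
  m9 ⊆ 10-1 [E]
  m12 ⊆ -1-0 [E]
  m14 ⊆ -1-0 [E]
E = {-1-0, 0--0, 01--, 10-1}

4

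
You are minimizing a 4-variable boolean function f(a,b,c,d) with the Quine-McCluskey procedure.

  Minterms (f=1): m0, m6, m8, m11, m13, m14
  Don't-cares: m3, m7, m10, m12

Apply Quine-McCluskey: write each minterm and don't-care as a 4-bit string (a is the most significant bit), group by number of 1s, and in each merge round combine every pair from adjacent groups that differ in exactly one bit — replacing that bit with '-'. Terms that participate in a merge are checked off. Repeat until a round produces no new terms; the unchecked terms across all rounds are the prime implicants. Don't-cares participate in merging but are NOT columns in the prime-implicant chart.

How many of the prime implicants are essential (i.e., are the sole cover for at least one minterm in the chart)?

2

[col 0] 0000*, 0011*, 0110*, 0111*, 1000*, 1010*, 1011*, 1100*, 1101*, 1110*
[col 1] -000, -011, -110, 0-11, 011-, 1-00*, 1-10*, 10-0*, 101-, 11-0*, 110-
[col 2] 1--0
Prime implicants: -000, -011, -110, 0-11, 011-, 1--0, 101-, 110-
PI chart (minterm → PIs covering it):
  0 | -000  (sole → essential)
  6 | -110,011-
  8 | -000,1--0
  11 | -011,101-
  13 | 110-  (sole → essential)
  14 | -110,1--0
Essential prime implicants: -000, 110-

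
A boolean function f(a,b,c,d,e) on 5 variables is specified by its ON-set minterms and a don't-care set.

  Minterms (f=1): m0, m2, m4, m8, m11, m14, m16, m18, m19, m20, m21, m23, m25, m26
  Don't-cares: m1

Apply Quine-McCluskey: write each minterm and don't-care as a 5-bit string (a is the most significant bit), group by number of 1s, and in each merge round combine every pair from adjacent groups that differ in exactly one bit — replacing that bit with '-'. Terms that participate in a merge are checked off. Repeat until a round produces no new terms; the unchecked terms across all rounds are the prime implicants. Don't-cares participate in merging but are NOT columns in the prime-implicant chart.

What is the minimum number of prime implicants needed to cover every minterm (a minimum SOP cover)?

9

Round 0: 00000✓ 00001✓ 00010✓ 00100✓ 01000✓ 01011 01110 10000✓ 10010✓ 10011✓ 10100✓ 10101✓ 10111✓ 11001 11010✓
Round 1: -0000✓ -0010✓ -0100✓ 0-000 00-00✓ 000-0✓ 0000- 1-010 10-00✓ 10-11 100-0✓ 1001- 101-1 1010-
Round 2: -0-00 -00-0
PIs = {-0-00, -00-0, 0-000, 0000-, 01011, 01110, 1-010, 10-11, 1001-, 101-1, 1010-, 11001}
Coverage chart:
  m0: -0-00,-00-0,0-000,0000-
  m2: -00-0 ←essential
  m4: -0-00 ←essential
  m8: 0-000 ←essential
  m11: 01011 ←essential
  m14: 01110 ←essential
  m16: -0-00,-00-0
  m18: -00-0,1-010,1001-
  m19: 10-11,1001-
  m20: -0-00,1010-
  m21: 101-1,1010-
  m23: 10-11,101-1
  m25: 11001 ←essential
  m26: 1-010 ←essential
Essential: -0-00, -00-0, 0-000, 01011, 01110, 1-010, 11001
Petrick residual → 10-11, 101-1
Min cover (9 terms): b'd'e' + b'c'e' + a'c'd'e' + a'bc'de + a'bcde' + ac'de' + ab'de + ab'ce + abc'd'e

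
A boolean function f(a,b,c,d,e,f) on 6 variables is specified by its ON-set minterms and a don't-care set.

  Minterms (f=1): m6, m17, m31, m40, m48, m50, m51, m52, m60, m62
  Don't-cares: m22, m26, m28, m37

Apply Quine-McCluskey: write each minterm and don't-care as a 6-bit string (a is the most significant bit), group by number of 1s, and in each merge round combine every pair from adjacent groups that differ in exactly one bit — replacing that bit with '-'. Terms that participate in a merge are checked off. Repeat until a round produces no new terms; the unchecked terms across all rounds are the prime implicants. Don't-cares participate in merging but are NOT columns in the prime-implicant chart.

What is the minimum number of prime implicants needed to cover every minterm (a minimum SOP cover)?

[col 0] 000110*, 010001, 010110*, 011010, 011100*, 011111, 100101, 101000, 110000*, 110010*, 110011*, 110100*, 111100*, 111110*
[col 1] -11100, 0-0110, 11-100, 110-00, 1100-0, 11001-, 1111-0
Prime implicants: -11100, 0-0110, 010001, 011010, 011111, 100101, 101000, 11-100, 110-00, 1100-0, 11001-, 1111-0
PI chart (minterm → PIs covering it):
  6 | 0-0110  (sole → essential)
  17 | 010001  (sole → essential)
  31 | 011111  (sole → essential)
  40 | 101000  (sole → essential)
  48 | 110-00,1100-0
  50 | 1100-0,11001-
  51 | 11001-  (sole → essential)
  52 | 11-100,110-00
  60 | -11100,11-100,1111-0
  62 | 1111-0  (sole → essential)
Essential prime implicants: 0-0110, 010001, 011111, 101000, 11001-, 1111-0
Petrick residual → 110-00
Minimum SOP uses 7 PIs: a'c'def' + a'bc'd'e'f + a'bcdef + ab'cd'e'f' + abc'e'f' + abc'd'e + abcdf'

7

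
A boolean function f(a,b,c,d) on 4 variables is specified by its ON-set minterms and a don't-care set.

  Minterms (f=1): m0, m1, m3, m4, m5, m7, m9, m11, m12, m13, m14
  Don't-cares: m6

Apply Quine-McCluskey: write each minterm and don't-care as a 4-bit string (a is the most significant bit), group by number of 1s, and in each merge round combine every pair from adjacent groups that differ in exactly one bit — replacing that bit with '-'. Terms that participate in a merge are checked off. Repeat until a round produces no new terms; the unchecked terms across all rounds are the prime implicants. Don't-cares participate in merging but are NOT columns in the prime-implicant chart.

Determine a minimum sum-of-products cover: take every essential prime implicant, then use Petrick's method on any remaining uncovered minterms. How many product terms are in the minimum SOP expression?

5

[col 0] 0000*, 0001*, 0011*, 0100*, 0101*, 0110*, 0111*, 1001*, 1011*, 1100*, 1101*, 1110*
[col 1] -001*, -011*, -100*, -101*, -110*, 0-00*, 0-01*, 0-11*, 00-1*, 000-*, 01-0*, 01-1*, 010-*, 011-*, 1-01*, 10-1*, 11-0*, 110-*
[col 2] --01, -0-1, -1-0, -10-, 0--1, 0-0-, 01--
Prime implicants: --01, -0-1, -1-0, -10-, 0--1, 0-0-, 01--
PI chart (minterm → PIs covering it):
  0 | 0-0-  (sole → essential)
  1 | --01,-0-1,0--1,0-0-
  3 | -0-1,0--1
  4 | -1-0,-10-,0-0-,01--
  5 | --01,-10-,0--1,0-0-,01--
  7 | 0--1,01--
  9 | --01,-0-1
  11 | -0-1  (sole → essential)
  12 | -1-0,-10-
  13 | --01,-10-
  14 | -1-0  (sole → essential)
Essential prime implicants: -0-1, -1-0, 0-0-
Petrick residual → --01, 0--1
Minimum SOP uses 5 PIs: c'd + b'd + bd' + a'd + a'c'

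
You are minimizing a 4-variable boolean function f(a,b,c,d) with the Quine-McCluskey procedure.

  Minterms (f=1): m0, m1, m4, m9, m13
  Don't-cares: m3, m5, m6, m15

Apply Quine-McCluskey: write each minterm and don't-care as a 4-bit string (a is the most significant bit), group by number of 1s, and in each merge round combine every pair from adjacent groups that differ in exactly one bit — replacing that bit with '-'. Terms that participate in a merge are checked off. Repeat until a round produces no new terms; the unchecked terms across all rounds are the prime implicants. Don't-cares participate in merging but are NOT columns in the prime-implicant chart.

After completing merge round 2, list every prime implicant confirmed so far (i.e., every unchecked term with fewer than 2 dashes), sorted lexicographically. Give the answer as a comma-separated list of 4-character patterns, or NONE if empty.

00-1, 01-0, 11-1

Round 0: 0000✓ 0001✓ 0011✓ 0100✓ 0101✓ 0110✓ 1001✓ 1101✓ 1111✓
Round 1: -001✓ -101✓ 0-00✓ 0-01✓ 00-1 000-✓ 01-0 010-✓ 1-01✓ 11-1
Round 2: --01 0-0-
PIs = {--01, 0-0-, 00-1, 01-0, 11-1}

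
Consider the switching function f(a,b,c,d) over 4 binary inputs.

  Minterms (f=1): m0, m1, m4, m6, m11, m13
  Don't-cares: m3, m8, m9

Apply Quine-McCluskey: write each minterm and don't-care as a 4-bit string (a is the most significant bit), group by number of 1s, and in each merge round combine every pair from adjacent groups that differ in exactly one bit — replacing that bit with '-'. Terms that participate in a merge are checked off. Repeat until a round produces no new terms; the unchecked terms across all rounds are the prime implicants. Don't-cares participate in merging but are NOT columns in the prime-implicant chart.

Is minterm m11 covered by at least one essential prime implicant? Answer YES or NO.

size-2^0 implicants → 0000(✓)  0001(✓)  0011(✓)  0100(✓)  0110(✓)  1000(✓)  1001(✓)  1011(✓)  1101(✓)
size-2^1 implicants → -000(✓)  -001(✓)  -011(✓)  0-00  00-1(✓)  000-(✓)  01-0  1-01  10-1(✓)  100-(✓)
size-2^2 implicants → -0-1  -00-
Unchecked terms (primes): -0-1, -00-, 0-00, 01-0, 1-01
Minterm coverage:
  m0 ⊆ -00-,0-00
  m1 ⊆ -0-1,-00-
  m4 ⊆ 0-00,01-0
  m6 ⊆ 01-0 [E]
  m11 ⊆ -0-1 [E]
  m13 ⊆ 1-01 [E]
E = {-0-1, 01-0, 1-01}

YES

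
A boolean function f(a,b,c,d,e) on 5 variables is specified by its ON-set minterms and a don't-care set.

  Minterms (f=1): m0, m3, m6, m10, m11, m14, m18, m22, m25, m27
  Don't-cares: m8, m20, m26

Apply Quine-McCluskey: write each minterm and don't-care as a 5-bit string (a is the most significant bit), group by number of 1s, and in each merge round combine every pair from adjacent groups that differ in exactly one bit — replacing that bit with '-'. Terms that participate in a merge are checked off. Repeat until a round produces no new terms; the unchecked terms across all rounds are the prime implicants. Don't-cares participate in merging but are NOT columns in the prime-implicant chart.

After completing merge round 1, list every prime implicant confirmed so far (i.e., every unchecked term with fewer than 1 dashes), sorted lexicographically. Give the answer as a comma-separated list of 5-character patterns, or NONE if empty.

NONE

Round 0: 00000✓ 00011✓ 00110✓ 01000✓ 01010✓ 01011✓ 01110✓ 10010✓ 10100✓ 10110✓ 11001✓ 11010✓ 11011✓
Round 1: -0110 -1010✓ -1011✓ 0-000 0-011 0-110 01-10 010-0 0101-✓ 1-010 10-10 101-0 110-1 1101-✓
Round 2: -101-
PIs = {-0110, -101-, 0-000, 0-011, 0-110, 01-10, 010-0, 1-010, 10-10, 101-0, 110-1}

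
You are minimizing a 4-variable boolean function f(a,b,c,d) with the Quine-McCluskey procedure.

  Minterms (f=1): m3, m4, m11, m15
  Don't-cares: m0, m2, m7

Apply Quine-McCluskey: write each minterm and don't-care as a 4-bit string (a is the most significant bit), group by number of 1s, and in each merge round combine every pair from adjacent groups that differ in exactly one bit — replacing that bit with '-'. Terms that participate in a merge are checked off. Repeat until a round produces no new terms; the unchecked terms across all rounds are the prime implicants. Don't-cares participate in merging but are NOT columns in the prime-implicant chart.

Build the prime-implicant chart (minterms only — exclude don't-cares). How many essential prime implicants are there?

2

size-2^0 implicants → 0000(✓)  0010(✓)  0011(✓)  0100(✓)  0111(✓)  1011(✓)  1111(✓)
size-2^1 implicants → -011(✓)  -111(✓)  0-00  0-11(✓)  00-0  001-  1-11(✓)
size-2^2 implicants → --11
Unchecked terms (primes): --11, 0-00, 00-0, 001-
Minterm coverage:
  m3 ⊆ --11,001-
  m4 ⊆ 0-00 [E]
  m11 ⊆ --11 [E]
  m15 ⊆ --11 [E]
E = {--11, 0-00}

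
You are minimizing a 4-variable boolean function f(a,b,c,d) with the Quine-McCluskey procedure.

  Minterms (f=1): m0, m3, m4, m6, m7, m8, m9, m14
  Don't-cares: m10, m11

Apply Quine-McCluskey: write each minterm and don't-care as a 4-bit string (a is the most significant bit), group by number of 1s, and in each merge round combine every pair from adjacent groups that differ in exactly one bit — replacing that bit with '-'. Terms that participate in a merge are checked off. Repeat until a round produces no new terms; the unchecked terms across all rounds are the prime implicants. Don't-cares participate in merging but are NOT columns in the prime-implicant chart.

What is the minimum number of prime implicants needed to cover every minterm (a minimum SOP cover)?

Round 0: 0000✓ 0011✓ 0100✓ 0110✓ 0111✓ 1000✓ 1001✓ 1010✓ 1011✓ 1110✓
Round 1: -000 -011 -110 0-00 0-11 01-0 011- 1-10 10-0✓ 10-1✓ 100-✓ 101-✓
Round 2: 10--
PIs = {-000, -011, -110, 0-00, 0-11, 01-0, 011-, 1-10, 10--}
Coverage chart:
  m0: -000,0-00
  m3: -011,0-11
  m4: 0-00,01-0
  m6: -110,01-0,011-
  m7: 0-11,011-
  m8: -000,10--
  m9: 10-- ←essential
  m14: -110,1-10
Essential: 10--
Petrick residual → -110, 0-00, 0-11
Min cover (4 terms): bcd' + a'c'd' + a'cd + ab'

4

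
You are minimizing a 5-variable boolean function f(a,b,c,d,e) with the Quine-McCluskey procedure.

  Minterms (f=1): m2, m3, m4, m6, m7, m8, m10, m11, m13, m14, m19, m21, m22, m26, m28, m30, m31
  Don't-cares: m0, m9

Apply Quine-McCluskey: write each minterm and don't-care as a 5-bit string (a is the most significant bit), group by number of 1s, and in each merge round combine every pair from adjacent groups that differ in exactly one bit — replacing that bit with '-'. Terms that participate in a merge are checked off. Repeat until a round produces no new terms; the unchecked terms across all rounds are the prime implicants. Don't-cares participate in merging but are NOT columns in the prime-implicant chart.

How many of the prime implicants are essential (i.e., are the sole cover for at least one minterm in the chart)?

9

size-2^0 implicants → 00000(✓)  00010(✓)  00011(✓)  00100(✓)  00110(✓)  00111(✓)  01000(✓)  01001(✓)  01010(✓)  01011(✓)  01101(✓)  01110(✓)  10011(✓)  10101  10110(✓)  11010(✓)  11100(✓)  11110(✓)  11111(✓)
size-2^1 implicants → -0011  -0110(✓)  -1010(✓)  -1110(✓)  0-000(✓)  0-010(✓)  0-011(✓)  0-110(✓)  00-00(✓)  00-10(✓)  00-11(✓)  000-0(✓)  0001-(✓)  001-0(✓)  0011-(✓)  01-01  01-10(✓)  010-0(✓)  010-1(✓)  0100-(✓)  0101-(✓)  1-110(✓)  11-10(✓)  111-0  1111-
size-2^2 implicants → --110  -1-10  0--10  0-0-0  0-01-  00--0  00-1-  010--
Unchecked terms (primes): --110, -0011, -1-10, 0--10, 0-0-0, 0-01-, 00--0, 00-1-, 01-01, 010--, 10101, 111-0, 1111-
Minterm coverage:
  m2 ⊆ 0--10,0-0-0,0-01-,00--0,00-1-
  m3 ⊆ -0011,0-01-,00-1-
  m4 ⊆ 00--0 [E]
  m6 ⊆ --110,0--10,00--0,00-1-
  m7 ⊆ 00-1- [E]
  m8 ⊆ 0-0-0,010--
  m10 ⊆ -1-10,0--10,0-0-0,0-01-,010--
  m11 ⊆ 0-01-,010--
  m13 ⊆ 01-01 [E]
  m14 ⊆ --110,-1-10,0--10
  m19 ⊆ -0011 [E]
  m21 ⊆ 10101 [E]
  m22 ⊆ --110 [E]
  m26 ⊆ -1-10 [E]
  m28 ⊆ 111-0 [E]
  m30 ⊆ --110,-1-10,111-0,1111-
  m31 ⊆ 1111- [E]
E = {--110, -0011, -1-10, 00--0, 00-1-, 01-01, 10101, 111-0, 1111-}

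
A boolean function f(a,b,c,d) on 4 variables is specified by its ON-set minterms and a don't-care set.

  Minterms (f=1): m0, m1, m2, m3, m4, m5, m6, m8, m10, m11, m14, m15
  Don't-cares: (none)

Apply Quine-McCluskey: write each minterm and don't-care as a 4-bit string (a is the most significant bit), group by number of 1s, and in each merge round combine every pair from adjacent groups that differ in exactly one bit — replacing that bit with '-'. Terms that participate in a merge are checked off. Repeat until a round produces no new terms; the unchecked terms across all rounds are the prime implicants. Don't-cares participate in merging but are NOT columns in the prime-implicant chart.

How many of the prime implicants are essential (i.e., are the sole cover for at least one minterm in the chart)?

3

size-2^0 implicants → 0000(✓)  0001(✓)  0010(✓)  0011(✓)  0100(✓)  0101(✓)  0110(✓)  1000(✓)  1010(✓)  1011(✓)  1110(✓)  1111(✓)
size-2^1 implicants → -000(✓)  -010(✓)  -011(✓)  -110(✓)  0-00(✓)  0-01(✓)  0-10(✓)  00-0(✓)  00-1(✓)  000-(✓)  001-(✓)  01-0(✓)  010-(✓)  1-10(✓)  1-11(✓)  10-0(✓)  101-(✓)  111-(✓)
size-2^2 implicants → --10  -0-0  -01-  0--0  0-0-  00--  1-1-
Unchecked terms (primes): --10, -0-0, -01-, 0--0, 0-0-, 00--, 1-1-
Minterm coverage:
  m0 ⊆ -0-0,0--0,0-0-,00--
  m1 ⊆ 0-0-,00--
  m2 ⊆ --10,-0-0,-01-,0--0,00--
  m3 ⊆ -01-,00--
  m4 ⊆ 0--0,0-0-
  m5 ⊆ 0-0- [E]
  m6 ⊆ --10,0--0
  m8 ⊆ -0-0 [E]
  m10 ⊆ --10,-0-0,-01-,1-1-
  m11 ⊆ -01-,1-1-
  m14 ⊆ --10,1-1-
  m15 ⊆ 1-1- [E]
E = {-0-0, 0-0-, 1-1-}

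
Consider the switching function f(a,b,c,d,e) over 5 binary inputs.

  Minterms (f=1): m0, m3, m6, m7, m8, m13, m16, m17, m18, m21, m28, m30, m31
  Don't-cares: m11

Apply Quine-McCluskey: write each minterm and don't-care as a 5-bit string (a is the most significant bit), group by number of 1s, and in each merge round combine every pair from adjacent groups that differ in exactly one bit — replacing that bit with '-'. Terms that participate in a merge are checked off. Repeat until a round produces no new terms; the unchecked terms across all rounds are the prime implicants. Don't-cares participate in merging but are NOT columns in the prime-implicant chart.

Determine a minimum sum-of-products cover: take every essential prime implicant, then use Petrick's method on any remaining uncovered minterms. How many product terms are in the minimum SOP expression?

size-2^0 implicants → 00000(✓)  00011(✓)  00110(✓)  00111(✓)  01000(✓)  01011(✓)  01101  10000(✓)  10001(✓)  10010(✓)  10101(✓)  11100(✓)  11110(✓)  11111(✓)
size-2^1 implicants → -0000  0-000  0-011  00-11  0011-  10-01  100-0  1000-  111-0  1111-
Unchecked terms (primes): -0000, 0-000, 0-011, 00-11, 0011-, 01101, 10-01, 100-0, 1000-, 111-0, 1111-
Minterm coverage:
  m0 ⊆ -0000,0-000
  m3 ⊆ 0-011,00-11
  m6 ⊆ 0011- [E]
  m7 ⊆ 00-11,0011-
  m8 ⊆ 0-000 [E]
  m13 ⊆ 01101 [E]
  m16 ⊆ -0000,100-0,1000-
  m17 ⊆ 10-01,1000-
  m18 ⊆ 100-0 [E]
  m21 ⊆ 10-01 [E]
  m28 ⊆ 111-0 [E]
  m30 ⊆ 111-0,1111-
  m31 ⊆ 1111- [E]
E = {0-000, 0011-, 01101, 10-01, 100-0, 111-0, 1111-}
Petrick residual → 0-011
Cover = a'c'd'e' + a'c'de + a'b'cd + a'bcd'e + ab'd'e + ab'c'e' + abce' + abcd  |cover|=8

8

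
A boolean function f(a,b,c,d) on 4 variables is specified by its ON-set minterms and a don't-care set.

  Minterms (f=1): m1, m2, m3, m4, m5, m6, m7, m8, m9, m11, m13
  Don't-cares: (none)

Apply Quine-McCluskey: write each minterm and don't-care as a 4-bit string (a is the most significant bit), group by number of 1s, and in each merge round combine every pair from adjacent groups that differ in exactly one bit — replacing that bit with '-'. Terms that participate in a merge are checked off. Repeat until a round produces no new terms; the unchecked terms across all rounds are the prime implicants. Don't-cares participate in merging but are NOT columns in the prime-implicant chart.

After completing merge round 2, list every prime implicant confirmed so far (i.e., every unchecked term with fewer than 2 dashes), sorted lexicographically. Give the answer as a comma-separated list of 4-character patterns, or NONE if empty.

100-

[col 0] 0001*, 0010*, 0011*, 0100*, 0101*, 0110*, 0111*, 1000*, 1001*, 1011*, 1101*
[col 1] -001*, -011*, -101*, 0-01*, 0-10*, 0-11*, 00-1*, 001-*, 01-0*, 01-1*, 010-*, 011-*, 1-01*, 10-1*, 100-
[col 2] --01, -0-1, 0--1, 0-1-, 01--
Prime implicants: --01, -0-1, 0--1, 0-1-, 01--, 100-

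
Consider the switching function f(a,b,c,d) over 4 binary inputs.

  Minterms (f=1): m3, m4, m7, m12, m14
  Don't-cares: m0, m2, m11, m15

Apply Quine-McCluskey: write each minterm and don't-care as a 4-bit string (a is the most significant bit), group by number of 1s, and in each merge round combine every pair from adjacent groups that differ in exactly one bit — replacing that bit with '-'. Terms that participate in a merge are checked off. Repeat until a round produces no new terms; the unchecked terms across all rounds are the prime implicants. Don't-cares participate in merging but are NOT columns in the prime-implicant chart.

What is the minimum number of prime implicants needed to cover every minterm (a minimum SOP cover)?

3

size-2^0 implicants → 0000(✓)  0010(✓)  0011(✓)  0100(✓)  0111(✓)  1011(✓)  1100(✓)  1110(✓)  1111(✓)
size-2^1 implicants → -011(✓)  -100  -111(✓)  0-00  0-11(✓)  00-0  001-  1-11(✓)  11-0  111-
size-2^2 implicants → --11
Unchecked terms (primes): --11, -100, 0-00, 00-0, 001-, 11-0, 111-
Minterm coverage:
  m3 ⊆ --11,001-
  m4 ⊆ -100,0-00
  m7 ⊆ --11 [E]
  m12 ⊆ -100,11-0
  m14 ⊆ 11-0,111-
E = {--11}
Petrick residual → -100, 11-0
Cover = cd + bc'd' + abd'  |cover|=3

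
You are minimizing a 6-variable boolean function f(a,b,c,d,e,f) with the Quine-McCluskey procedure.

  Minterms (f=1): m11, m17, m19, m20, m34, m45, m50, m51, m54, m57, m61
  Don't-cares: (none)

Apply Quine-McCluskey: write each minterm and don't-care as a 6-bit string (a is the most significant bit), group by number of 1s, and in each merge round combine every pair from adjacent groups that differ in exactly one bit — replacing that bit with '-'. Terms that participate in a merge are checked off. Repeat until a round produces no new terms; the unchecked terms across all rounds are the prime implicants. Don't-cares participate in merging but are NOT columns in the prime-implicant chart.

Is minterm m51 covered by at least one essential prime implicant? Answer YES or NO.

NO

[col 0] 001011, 010001*, 010011*, 010100, 100010*, 101101*, 110010*, 110011*, 110110*, 111001*, 111101*
[col 1] -10011, 0100-1, 1-0010, 1-1101, 110-10, 11001-, 111-01
Prime implicants: -10011, 001011, 0100-1, 010100, 1-0010, 1-1101, 110-10, 11001-, 111-01
PI chart (minterm → PIs covering it):
  11 | 001011  (sole → essential)
  17 | 0100-1  (sole → essential)
  19 | -10011,0100-1
  20 | 010100  (sole → essential)
  34 | 1-0010  (sole → essential)
  45 | 1-1101  (sole → essential)
  50 | 1-0010,110-10,11001-
  51 | -10011,11001-
  54 | 110-10  (sole → essential)
  57 | 111-01  (sole → essential)
  61 | 1-1101,111-01
Essential prime implicants: 001011, 0100-1, 010100, 1-0010, 1-1101, 110-10, 111-01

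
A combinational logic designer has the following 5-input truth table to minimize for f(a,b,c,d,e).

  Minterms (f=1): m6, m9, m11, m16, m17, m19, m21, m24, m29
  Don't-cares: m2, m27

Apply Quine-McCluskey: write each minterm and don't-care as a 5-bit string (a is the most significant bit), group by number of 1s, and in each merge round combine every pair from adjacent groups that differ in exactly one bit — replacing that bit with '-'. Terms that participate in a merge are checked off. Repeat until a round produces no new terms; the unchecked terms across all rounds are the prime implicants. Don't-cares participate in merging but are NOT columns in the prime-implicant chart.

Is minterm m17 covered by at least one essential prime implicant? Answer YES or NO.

size-2^0 implicants → 00010(✓)  00110(✓)  01001(✓)  01011(✓)  10000(✓)  10001(✓)  10011(✓)  10101(✓)  11000(✓)  11011(✓)  11101(✓)
size-2^1 implicants → -1011  00-10  010-1  1-000  1-011  1-101  10-01  100-1  1000-
Unchecked terms (primes): -1011, 00-10, 010-1, 1-000, 1-011, 1-101, 10-01, 100-1, 1000-
Minterm coverage:
  m6 ⊆ 00-10 [E]
  m9 ⊆ 010-1 [E]
  m11 ⊆ -1011,010-1
  m16 ⊆ 1-000,1000-
  m17 ⊆ 10-01,100-1,1000-
  m19 ⊆ 1-011,100-1
  m21 ⊆ 1-101,10-01
  m24 ⊆ 1-000 [E]
  m29 ⊆ 1-101 [E]
E = {00-10, 010-1, 1-000, 1-101}

NO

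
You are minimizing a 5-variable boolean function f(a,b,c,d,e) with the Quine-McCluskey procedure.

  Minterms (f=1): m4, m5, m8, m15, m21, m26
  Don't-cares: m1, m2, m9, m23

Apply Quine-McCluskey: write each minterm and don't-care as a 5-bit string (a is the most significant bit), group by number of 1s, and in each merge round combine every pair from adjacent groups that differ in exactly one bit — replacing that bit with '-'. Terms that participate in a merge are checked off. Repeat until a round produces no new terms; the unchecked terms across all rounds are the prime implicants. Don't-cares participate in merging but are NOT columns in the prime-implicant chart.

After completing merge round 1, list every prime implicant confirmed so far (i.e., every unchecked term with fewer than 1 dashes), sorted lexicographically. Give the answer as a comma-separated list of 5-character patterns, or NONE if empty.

00010, 01111, 11010

size-2^0 implicants → 00001(✓)  00010  00100(✓)  00101(✓)  01000(✓)  01001(✓)  01111  10101(✓)  10111(✓)  11010
size-2^1 implicants → -0101  0-001  00-01  0010-  0100-  101-1
Unchecked terms (primes): -0101, 0-001, 00-01, 00010, 0010-, 0100-, 01111, 101-1, 11010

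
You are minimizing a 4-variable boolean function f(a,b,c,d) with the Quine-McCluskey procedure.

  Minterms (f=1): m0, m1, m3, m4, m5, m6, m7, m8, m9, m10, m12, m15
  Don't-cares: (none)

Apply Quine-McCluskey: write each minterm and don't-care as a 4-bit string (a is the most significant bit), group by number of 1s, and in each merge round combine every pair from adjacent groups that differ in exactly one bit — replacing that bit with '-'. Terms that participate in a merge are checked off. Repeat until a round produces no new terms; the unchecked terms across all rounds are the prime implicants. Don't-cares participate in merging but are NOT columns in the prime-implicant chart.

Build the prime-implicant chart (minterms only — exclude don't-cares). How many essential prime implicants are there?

Round 0: 0000✓ 0001✓ 0011✓ 0100✓ 0101✓ 0110✓ 0111✓ 1000✓ 1001✓ 1010✓ 1100✓ 1111✓
Round 1: -000✓ -001✓ -100✓ -111 0-00✓ 0-01✓ 0-11✓ 00-1✓ 000-✓ 01-0✓ 01-1✓ 010-✓ 011-✓ 1-00✓ 10-0 100-✓
Round 2: --00 -00- 0--1 0-0- 01--
PIs = {--00, -00-, -111, 0--1, 0-0-, 01--, 10-0}
Coverage chart:
  m0: --00,-00-,0-0-
  m1: -00-,0--1,0-0-
  m3: 0--1 ←essential
  m4: --00,0-0-,01--
  m5: 0--1,0-0-,01--
  m6: 01-- ←essential
  m7: -111,0--1,01--
  m8: --00,-00-,10-0
  m9: -00- ←essential
  m10: 10-0 ←essential
  m12: --00 ←essential
  m15: -111 ←essential
Essential: --00, -00-, -111, 0--1, 01--, 10-0

6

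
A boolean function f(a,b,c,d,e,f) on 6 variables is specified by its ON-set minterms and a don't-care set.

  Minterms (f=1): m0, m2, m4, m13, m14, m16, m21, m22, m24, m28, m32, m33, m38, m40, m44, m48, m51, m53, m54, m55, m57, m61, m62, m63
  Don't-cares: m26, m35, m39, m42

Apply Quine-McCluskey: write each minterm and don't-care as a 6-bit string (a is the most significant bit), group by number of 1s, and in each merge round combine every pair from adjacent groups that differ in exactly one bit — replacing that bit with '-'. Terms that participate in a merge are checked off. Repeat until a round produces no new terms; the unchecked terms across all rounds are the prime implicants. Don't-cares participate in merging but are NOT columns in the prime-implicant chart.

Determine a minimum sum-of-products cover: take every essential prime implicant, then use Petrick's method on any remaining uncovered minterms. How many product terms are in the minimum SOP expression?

size-2^0 implicants → 000000(✓)  000010(✓)  000100(✓)  001101  001110  010000(✓)  010101(✓)  010110(✓)  011000(✓)  011010(✓)  011100(✓)  100000(✓)  100001(✓)  100011(✓)  100110(✓)  100111(✓)  101000(✓)  101010(✓)  101100(✓)  110000(✓)  110011(✓)  110101(✓)  110110(✓)  110111(✓)  111001(✓)  111101(✓)  111110(✓)  111111(✓)
size-2^1 implicants → -00000(✓)  -10000(✓)  -10101  -10110  0-0000(✓)  000-00  0000-0  01-000  011-00  0110-0  1-0000(✓)  1-0011(✓)  1-0110(✓)  1-0111(✓)  10-000  100-11(✓)  1000-1  10000-  10011-(✓)  101-00  1010-0  11-101(✓)  11-110(✓)  11-111(✓)  110-11(✓)  1101-1(✓)  11011-(✓)  111-01  1111-1(✓)  11111-(✓)
size-2^2 implicants → --0000  1-0-11  1-011-  11-1-1  11-11-
Unchecked terms (primes): --0000, -10101, -10110, 000-00, 0000-0, 001101, 001110, 01-000, 011-00, 0110-0, 1-0-11, 1-011-, 10-000, 1000-1, 10000-, 101-00, 1010-0, 11-1-1, 11-11-, 111-01
Minterm coverage:
  m0 ⊆ --0000,000-00,0000-0
  m2 ⊆ 0000-0 [E]
  m4 ⊆ 000-00 [E]
  m13 ⊆ 001101 [E]
  m14 ⊆ 001110 [E]
  m16 ⊆ --0000,01-000
  m21 ⊆ -10101 [E]
  m22 ⊆ -10110 [E]
  m24 ⊆ 01-000,011-00,0110-0
  m28 ⊆ 011-00 [E]
  m32 ⊆ --0000,10-000,10000-
  m33 ⊆ 1000-1,10000-
  m38 ⊆ 1-011- [E]
  m40 ⊆ 10-000,101-00,1010-0
  m44 ⊆ 101-00 [E]
  m48 ⊆ --0000 [E]
  m51 ⊆ 1-0-11 [E]
  m53 ⊆ -10101,11-1-1
  m54 ⊆ -10110,1-011-,11-11-
  m55 ⊆ 1-0-11,1-011-,11-1-1,11-11-
  m57 ⊆ 111-01 [E]
  m61 ⊆ 11-1-1,111-01
  m62 ⊆ 11-11- [E]
  m63 ⊆ 11-1-1,11-11-
E = {--0000, -10101, -10110, 000-00, 0000-0, 001101, 001110, 011-00, 1-0-11, 1-011-, 101-00, 11-11-, 111-01}
Petrick residual → 1000-1
Cover = c'd'e'f' + bc'de'f + bc'def' + a'b'c'e'f' + a'b'c'd'f' + a'b'cde'f + a'b'cdef' + a'bce'f' + ac'ef + ac'de + ab'c'd'f + ab'ce'f' + abde + abce'f  |cover|=14

14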